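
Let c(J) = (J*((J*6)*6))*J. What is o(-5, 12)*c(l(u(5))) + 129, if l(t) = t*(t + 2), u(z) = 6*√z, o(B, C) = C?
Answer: 2687385729 + 507617280*√5 ≈ 3.8225e+9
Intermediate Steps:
l(t) = t*(2 + t)
c(J) = 36*J³ (c(J) = (J*((6*J)*6))*J = (J*(36*J))*J = (36*J²)*J = 36*J³)
o(-5, 12)*c(l(u(5))) + 129 = 12*(36*((6*√5)*(2 + 6*√5))³) + 129 = 12*(36*(6*√5*(2 + 6*√5))³) + 129 = 12*(36*(1080*√5*(2 + 6*√5)³)) + 129 = 12*(38880*√5*(2 + 6*√5)³) + 129 = 466560*√5*(2 + 6*√5)³ + 129 = 129 + 466560*√5*(2 + 6*√5)³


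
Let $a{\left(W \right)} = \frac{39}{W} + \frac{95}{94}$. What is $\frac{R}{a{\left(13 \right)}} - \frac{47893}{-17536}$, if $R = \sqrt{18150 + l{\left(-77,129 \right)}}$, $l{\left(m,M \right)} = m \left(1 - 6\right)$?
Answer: $\frac{47893}{17536} + \frac{94 \sqrt{18535}}{377} \approx 36.677$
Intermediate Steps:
$l{\left(m,M \right)} = - 5 m$ ($l{\left(m,M \right)} = m \left(-5\right) = - 5 m$)
$a{\left(W \right)} = \frac{95}{94} + \frac{39}{W}$ ($a{\left(W \right)} = \frac{39}{W} + 95 \cdot \frac{1}{94} = \frac{39}{W} + \frac{95}{94} = \frac{95}{94} + \frac{39}{W}$)
$R = \sqrt{18535}$ ($R = \sqrt{18150 - -385} = \sqrt{18150 + 385} = \sqrt{18535} \approx 136.14$)
$\frac{R}{a{\left(13 \right)}} - \frac{47893}{-17536} = \frac{\sqrt{18535}}{\frac{95}{94} + \frac{39}{13}} - \frac{47893}{-17536} = \frac{\sqrt{18535}}{\frac{95}{94} + 39 \cdot \frac{1}{13}} - - \frac{47893}{17536} = \frac{\sqrt{18535}}{\frac{95}{94} + 3} + \frac{47893}{17536} = \frac{\sqrt{18535}}{\frac{377}{94}} + \frac{47893}{17536} = \sqrt{18535} \cdot \frac{94}{377} + \frac{47893}{17536} = \frac{94 \sqrt{18535}}{377} + \frac{47893}{17536} = \frac{47893}{17536} + \frac{94 \sqrt{18535}}{377}$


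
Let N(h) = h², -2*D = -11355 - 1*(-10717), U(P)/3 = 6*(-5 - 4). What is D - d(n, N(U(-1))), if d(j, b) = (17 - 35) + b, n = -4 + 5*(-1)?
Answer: -25907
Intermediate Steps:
U(P) = -162 (U(P) = 3*(6*(-5 - 4)) = 3*(6*(-9)) = 3*(-54) = -162)
D = 319 (D = -(-11355 - 1*(-10717))/2 = -(-11355 + 10717)/2 = -½*(-638) = 319)
n = -9 (n = -4 - 5 = -9)
d(j, b) = -18 + b
D - d(n, N(U(-1))) = 319 - (-18 + (-162)²) = 319 - (-18 + 26244) = 319 - 1*26226 = 319 - 26226 = -25907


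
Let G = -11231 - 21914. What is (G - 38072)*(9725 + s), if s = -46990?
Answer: 2653901505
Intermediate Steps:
G = -33145
(G - 38072)*(9725 + s) = (-33145 - 38072)*(9725 - 46990) = -71217*(-37265) = 2653901505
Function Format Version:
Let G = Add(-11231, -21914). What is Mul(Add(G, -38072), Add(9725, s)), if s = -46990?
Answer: 2653901505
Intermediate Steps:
G = -33145
Mul(Add(G, -38072), Add(9725, s)) = Mul(Add(-33145, -38072), Add(9725, -46990)) = Mul(-71217, -37265) = 2653901505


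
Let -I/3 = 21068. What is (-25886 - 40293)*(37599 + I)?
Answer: 1694513295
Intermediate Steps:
I = -63204 (I = -3*21068 = -63204)
(-25886 - 40293)*(37599 + I) = (-25886 - 40293)*(37599 - 63204) = -66179*(-25605) = 1694513295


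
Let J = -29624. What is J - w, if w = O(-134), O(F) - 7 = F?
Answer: -29497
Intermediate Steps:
O(F) = 7 + F
w = -127 (w = 7 - 134 = -127)
J - w = -29624 - 1*(-127) = -29624 + 127 = -29497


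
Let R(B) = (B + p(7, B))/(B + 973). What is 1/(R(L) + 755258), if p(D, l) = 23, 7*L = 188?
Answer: 6999/5286051091 ≈ 1.3241e-6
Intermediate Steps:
L = 188/7 (L = (⅐)*188 = 188/7 ≈ 26.857)
R(B) = (23 + B)/(973 + B) (R(B) = (B + 23)/(B + 973) = (23 + B)/(973 + B))
1/(R(L) + 755258) = 1/((23 + 188/7)/(973 + 188/7) + 755258) = 1/((349/7)/(6999/7) + 755258) = 1/((7/6999)*(349/7) + 755258) = 1/(349/6999 + 755258) = 1/(5286051091/6999) = 6999/5286051091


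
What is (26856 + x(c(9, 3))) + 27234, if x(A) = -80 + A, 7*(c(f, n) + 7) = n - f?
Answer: 378015/7 ≈ 54002.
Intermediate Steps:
c(f, n) = -7 - f/7 + n/7 (c(f, n) = -7 + (n - f)/7 = -7 + (-f/7 + n/7) = -7 - f/7 + n/7)
(26856 + x(c(9, 3))) + 27234 = (26856 + (-80 + (-7 - ⅐*9 + (⅐)*3))) + 27234 = (26856 + (-80 + (-7 - 9/7 + 3/7))) + 27234 = (26856 + (-80 - 55/7)) + 27234 = (26856 - 615/7) + 27234 = 187377/7 + 27234 = 378015/7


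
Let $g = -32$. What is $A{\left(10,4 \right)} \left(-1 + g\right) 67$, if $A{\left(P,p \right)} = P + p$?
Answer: $-30954$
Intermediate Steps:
$A{\left(10,4 \right)} \left(-1 + g\right) 67 = \left(10 + 4\right) \left(-1 - 32\right) 67 = 14 \left(-33\right) 67 = \left(-462\right) 67 = -30954$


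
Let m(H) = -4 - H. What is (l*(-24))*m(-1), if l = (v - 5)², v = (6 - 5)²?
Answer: 1152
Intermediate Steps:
v = 1 (v = 1² = 1)
l = 16 (l = (1 - 5)² = (-4)² = 16)
(l*(-24))*m(-1) = (16*(-24))*(-4 - 1*(-1)) = -384*(-4 + 1) = -384*(-3) = 1152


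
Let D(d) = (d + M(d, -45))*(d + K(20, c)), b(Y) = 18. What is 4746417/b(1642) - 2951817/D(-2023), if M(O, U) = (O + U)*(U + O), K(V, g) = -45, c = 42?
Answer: 211907739416569/803624988 ≈ 2.6369e+5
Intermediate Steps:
M(O, U) = (O + U)² (M(O, U) = (O + U)*(O + U) = (O + U)²)
D(d) = (-45 + d)*(d + (-45 + d)²) (D(d) = (d + (d - 45)²)*(d - 45) = (d + (-45 + d)²)*(-45 + d) = (-45 + d)*(d + (-45 + d)²))
4746417/b(1642) - 2951817/D(-2023) = 4746417/18 - 2951817/(-91125 + (-2023)³ - 134*(-2023)² + 6030*(-2023)) = 4746417*(1/18) - 2951817/(-91125 - 8279186167 - 134*4092529 - 12198690) = 1582139/6 - 2951817/(-91125 - 8279186167 - 548398886 - 12198690) = 1582139/6 - 2951817/(-8839874868) = 1582139/6 - 2951817*(-1/8839874868) = 1582139/6 + 89449/267874996 = 211907739416569/803624988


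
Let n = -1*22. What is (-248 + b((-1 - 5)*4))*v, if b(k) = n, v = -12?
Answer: 3240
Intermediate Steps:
n = -22
b(k) = -22
(-248 + b((-1 - 5)*4))*v = (-248 - 22)*(-12) = -270*(-12) = 3240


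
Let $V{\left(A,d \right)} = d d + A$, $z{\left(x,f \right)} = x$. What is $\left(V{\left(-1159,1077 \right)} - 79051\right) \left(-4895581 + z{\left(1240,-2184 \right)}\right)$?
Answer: $-5284512970179$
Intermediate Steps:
$V{\left(A,d \right)} = A + d^{2}$ ($V{\left(A,d \right)} = d^{2} + A = A + d^{2}$)
$\left(V{\left(-1159,1077 \right)} - 79051\right) \left(-4895581 + z{\left(1240,-2184 \right)}\right) = \left(\left(-1159 + 1077^{2}\right) - 79051\right) \left(-4895581 + 1240\right) = \left(\left(-1159 + 1159929\right) - 79051\right) \left(-4894341\right) = \left(1158770 - 79051\right) \left(-4894341\right) = 1079719 \left(-4894341\right) = -5284512970179$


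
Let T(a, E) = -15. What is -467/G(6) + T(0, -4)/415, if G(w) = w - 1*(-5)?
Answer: -38794/913 ≈ -42.491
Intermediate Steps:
G(w) = 5 + w (G(w) = w + 5 = 5 + w)
-467/G(6) + T(0, -4)/415 = -467/(5 + 6) - 15/415 = -467/11 - 15*1/415 = -467*1/11 - 3/83 = -467/11 - 3/83 = -38794/913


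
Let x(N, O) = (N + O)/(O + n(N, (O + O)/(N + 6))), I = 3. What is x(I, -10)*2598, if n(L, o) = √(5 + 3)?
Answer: 45465/23 + 9093*√2/23 ≈ 2535.8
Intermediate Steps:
n(L, o) = 2*√2 (n(L, o) = √8 = 2*√2)
x(N, O) = (N + O)/(O + 2*√2)
x(I, -10)*2598 = ((3 - 10)/(-10 + 2*√2))*2598 = (-7/(-10 + 2*√2))*2598 = -7/(-10 + 2*√2)*2598 = -18186/(-10 + 2*√2)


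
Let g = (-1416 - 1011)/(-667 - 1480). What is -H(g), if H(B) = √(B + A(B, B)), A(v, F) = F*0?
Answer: -√5210769/2147 ≈ -1.0632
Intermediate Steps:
A(v, F) = 0
g = 2427/2147 (g = -2427/(-2147) = -2427*(-1/2147) = 2427/2147 ≈ 1.1304)
H(B) = √B (H(B) = √(B + 0) = √B)
-H(g) = -√(2427/2147) = -√5210769/2147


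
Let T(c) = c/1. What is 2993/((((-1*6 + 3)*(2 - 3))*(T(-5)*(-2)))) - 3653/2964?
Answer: 37443/380 ≈ 98.534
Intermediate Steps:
T(c) = c (T(c) = c*1 = c)
2993/((((-1*6 + 3)*(2 - 3))*(T(-5)*(-2)))) - 3653/2964 = 2993/((((-1*6 + 3)*(2 - 3))*(-5*(-2)))) - 3653/2964 = 2993/((((-6 + 3)*(-1))*10)) - 3653*1/2964 = 2993/((-3*(-1)*10)) - 281/228 = 2993/((3*10)) - 281/228 = 2993/30 - 281/228 = 37443/380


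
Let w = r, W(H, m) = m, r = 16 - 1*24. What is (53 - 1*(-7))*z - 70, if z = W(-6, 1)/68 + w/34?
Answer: -1415/17 ≈ -83.235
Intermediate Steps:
r = -8 (r = 16 - 24 = -8)
w = -8
z = -15/68 (z = 1/68 - 8/34 = 1*(1/68) - 8*1/34 = 1/68 - 4/17 = -15/68 ≈ -0.22059)
(53 - 1*(-7))*z - 70 = (53 - 1*(-7))*(-15/68) - 70 = (53 + 7)*(-15/68) - 70 = 60*(-15/68) - 70 = -225/17 - 70 = -1415/17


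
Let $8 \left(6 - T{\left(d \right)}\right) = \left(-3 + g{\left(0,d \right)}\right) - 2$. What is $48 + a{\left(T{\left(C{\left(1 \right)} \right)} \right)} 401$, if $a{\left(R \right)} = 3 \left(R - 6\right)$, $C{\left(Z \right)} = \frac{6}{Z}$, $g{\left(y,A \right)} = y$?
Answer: $\frac{6399}{8} \approx 799.88$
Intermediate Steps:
$T{\left(d \right)} = \frac{53}{8}$ ($T{\left(d \right)} = 6 - \frac{\left(-3 + 0\right) - 2}{8} = 6 - \frac{-3 - 2}{8} = 6 - - \frac{5}{8} = 6 + \frac{5}{8} = \frac{53}{8}$)
$a{\left(R \right)} = -18 + 3 R$ ($a{\left(R \right)} = 3 \left(-6 + R\right) = -18 + 3 R$)
$48 + a{\left(T{\left(C{\left(1 \right)} \right)} \right)} 401 = 48 + \left(-18 + 3 \cdot \frac{53}{8}\right) 401 = 48 + \left(-18 + \frac{159}{8}\right) 401 = 48 + \frac{15}{8} \cdot 401 = 48 + \frac{6015}{8} = \frac{6399}{8}$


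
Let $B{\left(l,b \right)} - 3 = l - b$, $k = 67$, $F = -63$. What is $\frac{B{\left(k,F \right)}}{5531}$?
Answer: $\frac{133}{5531} \approx 0.024046$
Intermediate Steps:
$B{\left(l,b \right)} = 3 + l - b$ ($B{\left(l,b \right)} = 3 - \left(b - l\right) = 3 + l - b$)
$\frac{B{\left(k,F \right)}}{5531} = \frac{3 + 67 - -63}{5531} = \left(3 + 67 + 63\right) \frac{1}{5531} = 133 \cdot \frac{1}{5531} = \frac{133}{5531}$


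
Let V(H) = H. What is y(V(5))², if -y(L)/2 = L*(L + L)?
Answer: 10000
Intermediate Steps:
y(L) = -4*L² (y(L) = -2*L*(L + L) = -2*L*2*L = -4*L²)
y(V(5))² = (-4*5²)² = (-4*25)² = (-100)² = 10000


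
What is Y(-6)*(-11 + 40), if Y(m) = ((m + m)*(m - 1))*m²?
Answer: 87696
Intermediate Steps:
Y(m) = 2*m³*(-1 + m) (Y(m) = ((2*m)*(-1 + m))*m² = (2*m*(-1 + m))*m² = 2*m³*(-1 + m))
Y(-6)*(-11 + 40) = (2*(-6)³*(-1 - 6))*(-11 + 40) = (2*(-216)*(-7))*29 = 3024*29 = 87696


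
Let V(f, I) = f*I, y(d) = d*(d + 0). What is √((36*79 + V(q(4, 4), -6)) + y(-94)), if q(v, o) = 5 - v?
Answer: √11674 ≈ 108.05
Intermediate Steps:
y(d) = d² (y(d) = d*d = d²)
V(f, I) = I*f
√((36*79 + V(q(4, 4), -6)) + y(-94)) = √((36*79 - 6*(5 - 1*4)) + (-94)²) = √((2844 - 6*(5 - 4)) + 8836) = √((2844 - 6*1) + 8836) = √((2844 - 6) + 8836) = √(2838 + 8836) = √11674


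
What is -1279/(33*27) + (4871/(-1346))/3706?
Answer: -6384345065/4444553916 ≈ -1.4364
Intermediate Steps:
-1279/(33*27) + (4871/(-1346))/3706 = -1279/891 + (4871*(-1/1346))*(1/3706) = -1279*1/891 - 4871/1346*1/3706 = -1279/891 - 4871/4988276 = -6384345065/4444553916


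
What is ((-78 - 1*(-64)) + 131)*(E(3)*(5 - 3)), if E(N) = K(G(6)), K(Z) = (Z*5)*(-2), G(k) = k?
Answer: -14040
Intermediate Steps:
K(Z) = -10*Z (K(Z) = (5*Z)*(-2) = -10*Z)
E(N) = -60 (E(N) = -10*6 = -60)
((-78 - 1*(-64)) + 131)*(E(3)*(5 - 3)) = ((-78 - 1*(-64)) + 131)*(-60*(5 - 3)) = ((-78 + 64) + 131)*(-60*2) = (-14 + 131)*(-120) = 117*(-120) = -14040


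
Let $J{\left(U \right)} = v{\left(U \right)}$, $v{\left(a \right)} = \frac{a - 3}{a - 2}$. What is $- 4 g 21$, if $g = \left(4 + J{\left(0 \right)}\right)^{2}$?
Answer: $-2541$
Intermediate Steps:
$v{\left(a \right)} = \frac{-3 + a}{-2 + a}$
$J{\left(U \right)} = \frac{-3 + U}{-2 + U}$
$g = \frac{121}{4}$ ($g = \left(4 + \frac{-3 + 0}{-2 + 0}\right)^{2} = \left(4 + \frac{1}{-2} \left(-3\right)\right)^{2} = \left(4 - - \frac{3}{2}\right)^{2} = \left(4 + \frac{3}{2}\right)^{2} = \left(\frac{11}{2}\right)^{2} = \frac{121}{4} \approx 30.25$)
$- 4 g 21 = \left(-4\right) \frac{121}{4} \cdot 21 = \left(-121\right) 21 = -2541$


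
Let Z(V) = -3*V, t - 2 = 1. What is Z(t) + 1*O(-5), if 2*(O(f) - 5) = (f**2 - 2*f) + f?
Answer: 11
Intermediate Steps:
t = 3 (t = 2 + 1 = 3)
O(f) = 5 + f**2/2 - f/2 (O(f) = 5 + ((f**2 - 2*f) + f)/2 = 5 + (f**2 - f)/2 = 5 + (f**2/2 - f/2) = 5 + f**2/2 - f/2)
Z(t) + 1*O(-5) = -3*3 + 1*(5 + (1/2)*(-5)**2 - 1/2*(-5)) = -9 + 1*(5 + (1/2)*25 + 5/2) = -9 + 1*(5 + 25/2 + 5/2) = -9 + 1*20 = -9 + 20 = 11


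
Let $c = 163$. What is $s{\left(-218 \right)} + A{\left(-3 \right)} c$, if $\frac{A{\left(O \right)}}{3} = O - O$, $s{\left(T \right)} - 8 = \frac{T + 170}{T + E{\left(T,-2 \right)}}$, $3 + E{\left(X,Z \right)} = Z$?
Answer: $\frac{1832}{223} \approx 8.2152$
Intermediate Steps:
$E{\left(X,Z \right)} = -3 + Z$
$s{\left(T \right)} = 8 + \frac{170 + T}{-5 + T}$ ($s{\left(T \right)} = 8 + \frac{T + 170}{T - 5} = 8 + \frac{170 + T}{T - 5} = 8 + \frac{170 + T}{-5 + T}$)
$A{\left(O \right)} = 0$ ($A{\left(O \right)} = 3 \left(O - O\right) = 3 \cdot 0 = 0$)
$s{\left(-218 \right)} + A{\left(-3 \right)} c = \frac{130 + 9 \left(-218\right)}{-5 - 218} + 0 \cdot 163 = \frac{130 - 1962}{-223} + 0 = \left(- \frac{1}{223}\right) \left(-1832\right) + 0 = \frac{1832}{223} + 0 = \frac{1832}{223}$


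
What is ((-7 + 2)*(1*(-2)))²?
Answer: 100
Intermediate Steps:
((-7 + 2)*(1*(-2)))² = (-5*(-2))² = 10² = 100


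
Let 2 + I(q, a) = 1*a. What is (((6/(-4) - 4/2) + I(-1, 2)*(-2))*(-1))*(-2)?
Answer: -7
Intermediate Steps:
I(q, a) = -2 + a (I(q, a) = -2 + 1*a = -2 + a)
(((6/(-4) - 4/2) + I(-1, 2)*(-2))*(-1))*(-2) = (((6/(-4) - 4/2) + (-2 + 2)*(-2))*(-1))*(-2) = (((6*(-¼) - 4*½) + 0*(-2))*(-1))*(-2) = (((-3/2 - 2) + 0)*(-1))*(-2) = ((-7/2 + 0)*(-1))*(-2) = -7/2*(-1)*(-2) = (7/2)*(-2) = -7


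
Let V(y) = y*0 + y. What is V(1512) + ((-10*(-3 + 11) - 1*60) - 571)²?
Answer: 507033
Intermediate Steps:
V(y) = y (V(y) = 0 + y = y)
V(1512) + ((-10*(-3 + 11) - 1*60) - 571)² = 1512 + ((-10*(-3 + 11) - 1*60) - 571)² = 1512 + ((-10*8 - 60) - 571)² = 1512 + ((-80 - 60) - 571)² = 1512 + (-140 - 571)² = 1512 + (-711)² = 1512 + 505521 = 507033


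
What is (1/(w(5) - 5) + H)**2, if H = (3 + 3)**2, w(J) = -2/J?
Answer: 935089/729 ≈ 1282.7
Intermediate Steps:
H = 36 (H = 6**2 = 36)
(1/(w(5) - 5) + H)**2 = (1/(-2/5 - 5) + 36)**2 = (1/(-27/5) + 36)**2 = (-5/27 + 36)**2 = (967/27)**2 = 935089/729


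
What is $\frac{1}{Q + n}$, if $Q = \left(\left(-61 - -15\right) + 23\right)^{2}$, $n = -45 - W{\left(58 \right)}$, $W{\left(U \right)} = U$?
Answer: $\frac{1}{426} \approx 0.0023474$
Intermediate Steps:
$n = -103$ ($n = -45 - 58 = -103$)
$Q = 529$ ($Q = \left(\left(-61 + 15\right) + 23\right)^{2} = \left(-46 + 23\right)^{2} = \left(-23\right)^{2} = 529$)
$\frac{1}{Q + n} = \frac{1}{529 - 103} = \frac{1}{426}$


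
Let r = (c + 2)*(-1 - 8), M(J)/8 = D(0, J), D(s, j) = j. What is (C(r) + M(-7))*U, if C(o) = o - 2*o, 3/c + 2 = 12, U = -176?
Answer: 31064/5 ≈ 6212.8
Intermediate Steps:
c = 3/10 (c = 3/(-2 + 12) = 3/10 ≈ 0.30000)
M(J) = 8*J
r = -207/10 (r = (3/10 + 2)*(-1 - 8) = (23/10)*(-9) = -207/10 ≈ -20.700)
C(o) = -o
(C(r) + M(-7))*U = (-1*(-207/10) + 8*(-7))*(-176) = (207/10 - 56)*(-176) = -353/10*(-176) = 31064/5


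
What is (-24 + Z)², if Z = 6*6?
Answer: 144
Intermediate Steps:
Z = 36
(-24 + Z)² = (-24 + 36)² = 12² = 144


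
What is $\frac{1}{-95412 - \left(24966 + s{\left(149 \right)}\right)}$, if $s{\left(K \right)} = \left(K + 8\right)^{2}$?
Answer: $- \frac{1}{145027} \approx -6.8953 \cdot 10^{-6}$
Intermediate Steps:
$s{\left(K \right)} = \left(8 + K\right)^{2}$
$\frac{1}{-95412 - \left(24966 + s{\left(149 \right)}\right)} = \frac{1}{-95412 - \left(24966 + \left(8 + 149\right)^{2}\right)} = \frac{1}{-95412 - 49615} = \frac{1}{-145027} = - \frac{1}{145027}$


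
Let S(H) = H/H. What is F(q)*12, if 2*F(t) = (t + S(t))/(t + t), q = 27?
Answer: 28/9 ≈ 3.1111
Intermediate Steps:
S(H) = 1
F(t) = (1 + t)/(4*t) (F(t) = ((t + 1)/(t + t))/2 = ((1 + t)/((2*t)))/2 = ((1 + t)*(1/(2*t)))/2 = ((1 + t)/(2*t))/2 = (1 + t)/(4*t))
F(q)*12 = ((¼)*(1 + 27)/27)*12 = ((¼)*(1/27)*28)*12 = (7/27)*12 = 28/9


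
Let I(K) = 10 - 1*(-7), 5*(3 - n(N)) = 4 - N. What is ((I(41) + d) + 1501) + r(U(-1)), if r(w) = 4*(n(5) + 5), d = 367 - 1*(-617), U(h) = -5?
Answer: 12674/5 ≈ 2534.8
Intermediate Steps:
n(N) = 11/5 + N/5 (n(N) = 3 - (4 - N)/5 = 3 + (-4/5 + N/5) = 11/5 + N/5)
d = 984 (d = 367 + 617 = 984)
I(K) = 17 (I(K) = 10 + 7 = 17)
r(w) = 164/5 (r(w) = 4*((11/5 + (1/5)*5) + 5) = 4*((11/5 + 1) + 5) = 4*(16/5 + 5) = 4*(41/5) = 164/5)
((I(41) + d) + 1501) + r(U(-1)) = ((17 + 984) + 1501) + 164/5 = (1001 + 1501) + 164/5 = 2502 + 164/5 = 12674/5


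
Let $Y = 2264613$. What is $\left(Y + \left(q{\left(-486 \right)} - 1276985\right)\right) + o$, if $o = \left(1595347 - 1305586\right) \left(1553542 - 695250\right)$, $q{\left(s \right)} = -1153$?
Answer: $248700534687$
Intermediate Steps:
$o = 248699548212$ ($o = 289761 \cdot 858292 = 248699548212$)
$\left(Y + \left(q{\left(-486 \right)} - 1276985\right)\right) + o = \left(2264613 - 1278138\right) + 248699548212 = 986475 + 248699548212 = 248700534687$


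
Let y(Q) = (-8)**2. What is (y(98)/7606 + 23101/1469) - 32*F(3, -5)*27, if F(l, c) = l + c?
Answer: 749350539/429739 ≈ 1743.7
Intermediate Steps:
y(Q) = 64
F(l, c) = c + l
(y(98)/7606 + 23101/1469) - 32*F(3, -5)*27 = (64/7606 + 23101/1469) - 32*(-5 + 3)*27 = (64*(1/7606) + 23101*(1/1469)) - 32*(-2)*27 = (32/3803 + 1777/113) - (-64)*27 = 6761547/429739 - 1*(-1728) = 6761547/429739 + 1728 = 749350539/429739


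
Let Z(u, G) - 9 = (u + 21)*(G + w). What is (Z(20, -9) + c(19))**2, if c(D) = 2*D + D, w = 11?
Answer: 21904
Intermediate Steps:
c(D) = 3*D
Z(u, G) = 9 + (11 + G)*(21 + u) (Z(u, G) = 9 + (u + 21)*(G + 11) = 9 + (21 + u)*(11 + G) = 9 + (11 + G)*(21 + u))
(Z(20, -9) + c(19))**2 = ((240 + 11*20 + 21*(-9) - 9*20) + 3*19)**2 = ((240 + 220 - 189 - 180) + 57)**2 = (91 + 57)**2 = 148**2 = 21904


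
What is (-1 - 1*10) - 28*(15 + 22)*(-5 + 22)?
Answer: -17623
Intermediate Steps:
(-1 - 1*10) - 28*(15 + 22)*(-5 + 22) = (-1 - 10) - 1036*17 = -11 - 28*629 = -11 - 17612 = -17623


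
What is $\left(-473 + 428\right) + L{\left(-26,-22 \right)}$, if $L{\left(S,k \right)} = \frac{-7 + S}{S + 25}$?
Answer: $-12$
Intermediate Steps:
$L{\left(S,k \right)} = \frac{-7 + S}{25 + S}$
$\left(-473 + 428\right) + L{\left(-26,-22 \right)} = \left(-473 + 428\right) + \frac{-7 - 26}{25 - 26} = -45 + \frac{1}{-1} \left(-33\right) = -45 - -33 = -45 + 33 = -12$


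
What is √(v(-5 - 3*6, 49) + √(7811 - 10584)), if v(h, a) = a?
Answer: √(49 + I*√2773) ≈ 7.7759 + 3.386*I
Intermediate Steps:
√(v(-5 - 3*6, 49) + √(7811 - 10584)) = √(49 + √(7811 - 10584)) = √(49 + √(-2773)) = √(49 + I*√2773)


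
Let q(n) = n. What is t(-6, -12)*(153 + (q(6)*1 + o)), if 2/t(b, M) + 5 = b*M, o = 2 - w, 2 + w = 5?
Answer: 316/67 ≈ 4.7164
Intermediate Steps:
w = 3 (w = -2 + 5 = 3)
o = -1 (o = 2 - 1*3 = 2 - 3 = -1)
t(b, M) = 2/(-5 + M*b) (t(b, M) = 2/(-5 + b*M) = 2/(-5 + M*b))
t(-6, -12)*(153 + (q(6)*1 + o)) = (2/(-5 - 12*(-6)))*(153 + (6*1 - 1)) = (2/(-5 + 72))*(153 + (6 - 1)) = (2/67)*(153 + 5) = (2*(1/67))*158 = (2/67)*158 = 316/67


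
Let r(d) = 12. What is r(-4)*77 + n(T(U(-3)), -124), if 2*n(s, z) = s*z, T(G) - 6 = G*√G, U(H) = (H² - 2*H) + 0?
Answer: 552 - 930*√15 ≈ -3049.9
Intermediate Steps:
U(H) = H² - 2*H
T(G) = 6 + G^(3/2) (T(G) = 6 + G*√G = 6 + G^(3/2))
n(s, z) = s*z/2 (n(s, z) = (s*z)/2 = s*z/2)
r(-4)*77 + n(T(U(-3)), -124) = 12*77 + (½)*(6 + (-3*(-2 - 3))^(3/2))*(-124) = 924 + (½)*(6 + (-3*(-5))^(3/2))*(-124) = 924 + (½)*(6 + 15^(3/2))*(-124) = 924 + (½)*(6 + 15*√15)*(-124) = 924 + (-372 - 930*√15) = 552 - 930*√15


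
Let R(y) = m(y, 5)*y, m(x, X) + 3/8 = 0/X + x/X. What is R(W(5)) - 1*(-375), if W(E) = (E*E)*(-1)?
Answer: 4075/8 ≈ 509.38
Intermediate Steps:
m(x, X) = -3/8 + x/X (m(x, X) = -3/8 + (0/X + x/X) = -3/8 + (0 + x/X) = -3/8 + x/X)
W(E) = -E² (W(E) = E²*(-1) = -E²)
R(y) = y*(-3/8 + y/5) (R(y) = (-3/8 + y/5)*y = y*(-3/8 + y/5))
R(W(5)) - 1*(-375) = (-1*5²)*(-15 + 8*(-1*5²))/40 - 1*(-375) = (-1*25)*(-15 + 8*(-1*25))/40 + 375 = (1/40)*(-25)*(-15 + 8*(-25)) + 375 = (1/40)*(-25)*(-15 - 200) + 375 = (1/40)*(-25)*(-215) + 375 = 1075/8 + 375 = 4075/8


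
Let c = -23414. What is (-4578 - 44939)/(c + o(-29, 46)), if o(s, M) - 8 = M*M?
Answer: 49517/21290 ≈ 2.3258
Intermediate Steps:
o(s, M) = 8 + M² (o(s, M) = 8 + M*M = 8 + M²)
(-4578 - 44939)/(c + o(-29, 46)) = (-4578 - 44939)/(-23414 + (8 + 46²)) = -49517/(-23414 + (8 + 2116)) = -49517/(-23414 + 2124) = -49517/(-21290) = -49517*(-1/21290) = 49517/21290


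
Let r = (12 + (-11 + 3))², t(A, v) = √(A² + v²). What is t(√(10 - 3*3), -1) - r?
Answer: -16 + √2 ≈ -14.586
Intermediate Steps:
r = 16 (r = (12 - 8)² = 4² = 16)
t(√(10 - 3*3), -1) - r = √((√(10 - 3*3))² + (-1)²) - 1*16 = √((√(10 - 9))² + 1) - 16 = √((√1)² + 1) - 16 = √(1² + 1) - 16 = √(1 + 1) - 16 = √2 - 16 = -16 + √2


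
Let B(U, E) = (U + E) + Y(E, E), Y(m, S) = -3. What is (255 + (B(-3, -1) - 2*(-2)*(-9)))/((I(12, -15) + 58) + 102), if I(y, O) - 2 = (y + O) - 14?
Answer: 212/145 ≈ 1.4621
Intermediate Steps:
I(y, O) = -12 + O + y (I(y, O) = 2 + ((y + O) - 14) = 2 + ((O + y) - 14) = 2 + (-14 + O + y) = -12 + O + y)
B(U, E) = -3 + E + U (B(U, E) = (U + E) - 3 = (E + U) - 3 = -3 + E + U)
(255 + (B(-3, -1) - 2*(-2)*(-9)))/((I(12, -15) + 58) + 102) = (255 + ((-3 - 1 - 3) - 2*(-2)*(-9)))/(((-12 - 15 + 12) + 58) + 102) = (255 + (-7 + 4*(-9)))/((-15 + 58) + 102) = (255 + (-7 - 36))/(43 + 102) = (255 - 43)/145 = 212*(1/145) = 212/145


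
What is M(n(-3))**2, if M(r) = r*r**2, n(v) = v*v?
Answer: 531441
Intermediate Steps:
n(v) = v**2
M(r) = r**3
M(n(-3))**2 = (((-3)**2)**3)**2 = (9**3)**2 = 729**2 = 531441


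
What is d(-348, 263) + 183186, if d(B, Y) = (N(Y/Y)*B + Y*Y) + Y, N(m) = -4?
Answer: 254010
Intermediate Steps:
d(B, Y) = Y + Y² - 4*B (d(B, Y) = (-4*B + Y*Y) + Y = (-4*B + Y²) + Y = (Y² - 4*B) + Y = Y + Y² - 4*B)
d(-348, 263) + 183186 = (263 + 263² - 4*(-348)) + 183186 = (263 + 69169 + 1392) + 183186 = 70824 + 183186 = 254010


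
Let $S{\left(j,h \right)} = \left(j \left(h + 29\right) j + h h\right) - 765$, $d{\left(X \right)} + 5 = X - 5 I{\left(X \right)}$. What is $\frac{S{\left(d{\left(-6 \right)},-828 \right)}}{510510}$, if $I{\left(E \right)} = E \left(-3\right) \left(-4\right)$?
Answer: $- \frac{9663418}{51051} \approx -189.29$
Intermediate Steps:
$I{\left(E \right)} = 12 E$ ($I{\left(E \right)} = - 3 E \left(-4\right) = 12 E$)
$d{\left(X \right)} = -5 - 59 X$ ($d{\left(X \right)} = -5 + \left(X - 5 \cdot 12 X\right) = -5 + \left(X - 60 X\right) = -5 - 59 X$)
$S{\left(j,h \right)} = -765 + h^{2} + j^{2} \left(29 + h\right)$ ($S{\left(j,h \right)} = \left(j \left(29 + h\right) j + h^{2}\right) - 765 = \left(j^{2} \left(29 + h\right) + h^{2}\right) - 765 = \left(h^{2} + j^{2} \left(29 + h\right)\right) - 765 = -765 + h^{2} + j^{2} \left(29 + h\right)$)
$\frac{S{\left(d{\left(-6 \right)},-828 \right)}}{510510} = \frac{-765 + \left(-828\right)^{2} + 29 \left(-5 - -354\right)^{2} - 828 \left(-5 - -354\right)^{2}}{510510} = \left(-765 + 685584 + 29 \left(-5 + 354\right)^{2} - 828 \left(-5 + 354\right)^{2}\right) \frac{1}{510510} = \left(-765 + 685584 + 29 \cdot 349^{2} - 828 \cdot 349^{2}\right) \frac{1}{510510} = \left(-765 + 685584 + 29 \cdot 121801 - 100851228\right) \frac{1}{510510} = \left(-765 + 685584 + 3532229 - 100851228\right) \frac{1}{510510} = \left(-96634180\right) \frac{1}{510510} = - \frac{9663418}{51051}$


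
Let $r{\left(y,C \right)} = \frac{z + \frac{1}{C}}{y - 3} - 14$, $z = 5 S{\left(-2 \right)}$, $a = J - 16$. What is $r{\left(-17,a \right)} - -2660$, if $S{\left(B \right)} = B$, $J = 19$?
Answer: $\frac{158789}{60} \approx 2646.5$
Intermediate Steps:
$a = 3$ ($a = 19 - 16 = 3$)
$z = -10$ ($z = 5 \left(-2\right) = -10$)
$r{\left(y,C \right)} = -14 + \frac{-10 + \frac{1}{C}}{-3 + y}$ ($r{\left(y,C \right)} = \frac{-10 + \frac{1}{C}}{y - 3} - 14 = \frac{-10 + \frac{1}{C}}{-3 + y} - 14 = -14 + \frac{-10 + \frac{1}{C}}{-3 + y}$)
$r{\left(-17,a \right)} - -2660 = \frac{1 + 32 \cdot 3 - 42 \left(-17\right)}{3 \left(-3 - 17\right)} - -2660 = \frac{1 + 96 + 714}{3 \left(-20\right)} + 2660 = \frac{1}{3} \left(- \frac{1}{20}\right) 811 + 2660 = - \frac{811}{60} + 2660 = \frac{158789}{60}$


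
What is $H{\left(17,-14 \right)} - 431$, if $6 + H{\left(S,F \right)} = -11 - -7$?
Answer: $-441$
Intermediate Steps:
$H{\left(S,F \right)} = -10$ ($H{\left(S,F \right)} = -6 - 4 = -10$)
$H{\left(17,-14 \right)} - 431 = -10 - 431 = -441$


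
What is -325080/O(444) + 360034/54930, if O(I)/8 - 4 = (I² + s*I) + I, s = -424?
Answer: 563158301/256193520 ≈ 2.1982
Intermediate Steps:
O(I) = 32 - 3384*I + 8*I² (O(I) = 32 + 8*((I² - 424*I) + I) = 32 + 8*(I² - 423*I) = 32 + (-3384*I + 8*I²) = 32 - 3384*I + 8*I²)
-325080/O(444) + 360034/54930 = -325080/(32 - 3384*444 + 8*444²) + 360034/54930 = -325080/(32 - 1502496 + 8*197136) + 360034*(1/54930) = -325080/(32 - 1502496 + 1577088) + 180017/27465 = -325080/74624 + 180017/27465 = -325080*1/74624 + 180017/27465 = -40635/9328 + 180017/27465 = 563158301/256193520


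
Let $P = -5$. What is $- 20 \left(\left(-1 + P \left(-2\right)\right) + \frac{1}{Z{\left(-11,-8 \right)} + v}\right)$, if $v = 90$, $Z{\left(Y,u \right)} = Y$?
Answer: $- \frac{14240}{79} \approx -180.25$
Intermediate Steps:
$- 20 \left(\left(-1 + P \left(-2\right)\right) + \frac{1}{Z{\left(-11,-8 \right)} + v}\right) = - 20 \left(\left(-1 - -10\right) + \frac{1}{-11 + 90}\right) = - 20 \left(\left(-1 + 10\right) + \frac{1}{79}\right) = - 20 \left(9 + \frac{1}{79}\right) = \left(-20\right) \frac{712}{79} = - \frac{14240}{79}$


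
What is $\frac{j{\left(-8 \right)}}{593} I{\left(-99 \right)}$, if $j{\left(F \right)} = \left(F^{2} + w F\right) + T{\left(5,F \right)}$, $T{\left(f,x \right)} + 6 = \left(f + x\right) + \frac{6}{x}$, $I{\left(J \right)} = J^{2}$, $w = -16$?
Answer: $\frac{7144929}{2372} \approx 3012.2$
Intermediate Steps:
$T{\left(f,x \right)} = -6 + f + x + \frac{6}{x}$ ($T{\left(f,x \right)} = -6 + \left(\left(f + x\right) + \frac{6}{x}\right) = -6 + \left(f + x + \frac{6}{x}\right) = -6 + f + x + \frac{6}{x}$)
$j{\left(F \right)} = -1 + F^{2} - 15 F + \frac{6}{F}$ ($j{\left(F \right)} = \left(F^{2} - 16 F\right) + \left(-6 + 5 + F + \frac{6}{F}\right) = \left(F^{2} - 16 F\right) + \left(-1 + F + \frac{6}{F}\right) = -1 + F^{2} - 15 F + \frac{6}{F}$)
$\frac{j{\left(-8 \right)}}{593} I{\left(-99 \right)} = \frac{-1 + \left(-8\right)^{2} - -120 + \frac{6}{-8}}{593} \left(-99\right)^{2} = \left(-1 + 64 + 120 + 6 \left(- \frac{1}{8}\right)\right) \frac{1}{593} \cdot 9801 = \left(-1 + 64 + 120 - \frac{3}{4}\right) \frac{1}{593} \cdot 9801 = \frac{729}{4} \cdot \frac{1}{593} \cdot 9801 = \frac{729}{2372} \cdot 9801 = \frac{7144929}{2372}$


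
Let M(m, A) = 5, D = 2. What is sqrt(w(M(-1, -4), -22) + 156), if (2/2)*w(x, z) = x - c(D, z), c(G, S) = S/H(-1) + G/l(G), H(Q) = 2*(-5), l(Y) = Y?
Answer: sqrt(3945)/5 ≈ 12.562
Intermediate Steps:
H(Q) = -10
c(G, S) = 1 - S/10 (c(G, S) = S/(-10) + G/G = S*(-1/10) + 1 = -S/10 + 1 = 1 - S/10)
w(x, z) = -1 + x + z/10 (w(x, z) = x - (1 - z/10) = x + (-1 + z/10) = -1 + x + z/10)
sqrt(w(M(-1, -4), -22) + 156) = sqrt((-1 + 5 + (1/10)*(-22)) + 156) = sqrt((-1 + 5 - 11/5) + 156) = sqrt(9/5 + 156) = sqrt(789/5) = sqrt(3945)/5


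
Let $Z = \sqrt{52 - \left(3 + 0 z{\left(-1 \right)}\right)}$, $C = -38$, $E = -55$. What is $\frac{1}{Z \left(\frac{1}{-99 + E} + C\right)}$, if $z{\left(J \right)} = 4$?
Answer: $- \frac{22}{5853} \approx -0.0037588$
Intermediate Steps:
$Z = 7$ ($Z = \sqrt{52 + \left(-3 + 0 \cdot 4\right)} = \sqrt{52 + \left(-3 + 0\right)} = \sqrt{52 - 3} = \sqrt{49} = 7$)
$\frac{1}{Z \left(\frac{1}{-99 + E} + C\right)} = \frac{1}{7 \left(\frac{1}{-99 - 55} - 38\right)} = \frac{1}{7 \left(\frac{1}{-154} - 38\right)} = \frac{1}{7 \left(- \frac{1}{154} - 38\right)} = \frac{1}{7 \left(- \frac{5853}{154}\right)} = \frac{1}{- \frac{5853}{22}} = - \frac{22}{5853}$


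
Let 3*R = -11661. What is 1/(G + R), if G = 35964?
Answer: 1/32077 ≈ 3.1175e-5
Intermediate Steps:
R = -3887 (R = (⅓)*(-11661) = -3887)
1/(G + R) = 1/(35964 - 3887) = 1/32077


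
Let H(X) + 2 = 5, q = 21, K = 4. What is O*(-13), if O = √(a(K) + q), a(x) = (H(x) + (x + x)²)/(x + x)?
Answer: -13*√470/4 ≈ -70.458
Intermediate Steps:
H(X) = 3 (H(X) = -2 + 5 = 3)
a(x) = (3 + 4*x²)/(2*x) (a(x) = (3 + (x + x)²)/(x + x) = (3 + (2*x)²)/((2*x)) = (3 + 4*x²)*(1/(2*x)) = (3 + 4*x²)/(2*x))
O = √470/4 (O = √((2*4 + (3/2)/4) + 21) = √((8 + (3/2)*(¼)) + 21) = √((8 + 3/8) + 21) = √(67/8 + 21) = √(235/8) = √470/4 ≈ 5.4199)
O*(-13) = (√470/4)*(-13) = -13*√470/4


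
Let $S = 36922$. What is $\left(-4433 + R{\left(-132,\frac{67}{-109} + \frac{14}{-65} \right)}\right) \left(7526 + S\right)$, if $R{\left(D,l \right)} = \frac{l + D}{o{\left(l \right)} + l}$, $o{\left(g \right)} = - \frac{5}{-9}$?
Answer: $- \frac{96015073647}{547} \approx -1.7553 \cdot 10^{8}$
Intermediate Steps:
$o{\left(g \right)} = \frac{5}{9}$ ($o{\left(g \right)} = \left(-5\right) \left(- \frac{1}{9}\right) = \frac{5}{9}$)
$R{\left(D,l \right)} = \frac{D + l}{\frac{5}{9} + l}$ ($R{\left(D,l \right)} = \frac{l + D}{\frac{5}{9} + l} = \frac{D + l}{\frac{5}{9} + l}$)
$\left(-4433 + R{\left(-132,\frac{67}{-109} + \frac{14}{-65} \right)}\right) \left(7526 + S\right) = \left(-4433 + \frac{9 \left(-132 + \left(\frac{67}{-109} + \frac{14}{-65}\right)\right)}{5 + 9 \left(\frac{67}{-109} + \frac{14}{-65}\right)}\right) \left(7526 + 36922\right) = \left(-4433 + \frac{9 \left(-132 + \left(67 \left(- \frac{1}{109}\right) + 14 \left(- \frac{1}{65}\right)\right)\right)}{5 + 9 \left(67 \left(- \frac{1}{109}\right) + 14 \left(- \frac{1}{65}\right)\right)}\right) 44448 = \left(-4433 + \frac{9 \left(-132 - \frac{5881}{7085}\right)}{5 + 9 \left(- \frac{67}{109} - \frac{14}{65}\right)}\right) 44448 = \left(-4433 + \frac{9 \left(-132 - \frac{5881}{7085}\right)}{5 + 9 \left(- \frac{5881}{7085}\right)}\right) 44448 = \left(-4433 + 9 \frac{1}{5 - \frac{52929}{7085}} \left(- \frac{941101}{7085}\right)\right) 44448 = \left(-4433 + 9 \frac{1}{- \frac{17504}{7085}} \left(- \frac{941101}{7085}\right)\right) 44448 = \left(-4433 + 9 \left(- \frac{7085}{17504}\right) \left(- \frac{941101}{7085}\right)\right) 44448 = \left(-4433 + \frac{8469909}{17504}\right) 44448 = \left(- \frac{69125323}{17504}\right) 44448 = - \frac{96015073647}{547}$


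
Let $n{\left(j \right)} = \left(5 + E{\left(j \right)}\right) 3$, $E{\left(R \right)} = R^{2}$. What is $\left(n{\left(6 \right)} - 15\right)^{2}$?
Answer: $11664$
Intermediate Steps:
$n{\left(j \right)} = 15 + 3 j^{2}$ ($n{\left(j \right)} = \left(5 + j^{2}\right) 3 = 15 + 3 j^{2}$)
$\left(n{\left(6 \right)} - 15\right)^{2} = \left(\left(15 + 3 \cdot 6^{2}\right) - 15\right)^{2} = \left(\left(15 + 3 \cdot 36\right) - 15\right)^{2} = \left(\left(15 + 108\right) - 15\right)^{2} = \left(123 - 15\right)^{2} = 108^{2} = 11664$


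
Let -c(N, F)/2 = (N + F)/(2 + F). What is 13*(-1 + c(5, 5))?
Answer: -351/7 ≈ -50.143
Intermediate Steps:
c(N, F) = -2*(F + N)/(2 + F) (c(N, F) = -2*(N + F)/(2 + F) = -2*(F + N)/(2 + F))
13*(-1 + c(5, 5)) = 13*(-1 + 2*(-1*5 - 1*5)/(2 + 5)) = 13*(-1 + 2*(-5 - 5)/7) = 13*(-1 + 2*(1/7)*(-10)) = 13*(-1 - 20/7) = 13*(-27/7) = -351/7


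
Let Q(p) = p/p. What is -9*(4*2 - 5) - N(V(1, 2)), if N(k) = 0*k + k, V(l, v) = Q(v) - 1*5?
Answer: -23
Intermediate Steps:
Q(p) = 1
V(l, v) = -4 (V(l, v) = 1 - 1*5 = 1 - 5 = -4)
N(k) = k (N(k) = 0 + k = k)
-9*(4*2 - 5) - N(V(1, 2)) = -9*(4*2 - 5) - 1*(-4) = -9*(8 - 5) + 4 = -9*3 + 4 = -27 + 4 = -23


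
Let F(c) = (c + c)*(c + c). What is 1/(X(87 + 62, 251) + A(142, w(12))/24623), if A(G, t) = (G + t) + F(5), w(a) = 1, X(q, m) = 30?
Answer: 24623/738933 ≈ 0.033322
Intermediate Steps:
F(c) = 4*c² (F(c) = (2*c)*(2*c) = 4*c²)
A(G, t) = 100 + G + t (A(G, t) = (G + t) + 4*5² = (G + t) + 4*25 = (G + t) + 100 = 100 + G + t)
1/(X(87 + 62, 251) + A(142, w(12))/24623) = 1/(30 + (100 + 142 + 1)/24623) = 1/(30 + 243*(1/24623)) = 1/(30 + 243/24623) = 1/(738933/24623) = 24623/738933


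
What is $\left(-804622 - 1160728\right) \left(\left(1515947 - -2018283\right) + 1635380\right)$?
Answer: $-10160093013500$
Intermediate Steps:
$\left(-804622 - 1160728\right) \left(\left(1515947 - -2018283\right) + 1635380\right) = \left(-804622 - 1160728\right) \left(\left(1515947 + 2018283\right) + 1635380\right) = \left(-804622 - 1160728\right) \left(3534230 + 1635380\right) = \left(-1965350\right) 5169610 = -10160093013500$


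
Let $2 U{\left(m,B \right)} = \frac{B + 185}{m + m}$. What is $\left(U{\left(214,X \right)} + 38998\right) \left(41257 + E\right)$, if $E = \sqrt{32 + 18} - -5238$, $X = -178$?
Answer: $\frac{1552109806025}{856} + \frac{166911475 \sqrt{2}}{856} \approx 1.8135 \cdot 10^{9}$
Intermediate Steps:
$E = 5238 + 5 \sqrt{2}$ ($E = \sqrt{50} + 5238 = 5 \sqrt{2} + 5238 = 5238 + 5 \sqrt{2} \approx 5245.1$)
$U{\left(m,B \right)} = \frac{185 + B}{4 m}$ ($U{\left(m,B \right)} = \frac{\left(B + 185\right) \frac{1}{m + m}}{2} = \frac{\left(185 + B\right) \frac{1}{2 m}}{2} = \frac{\frac{1}{2} \frac{1}{m} \left(185 + B\right)}{2} = \frac{185 + B}{4 m}$)
$\left(U{\left(214,X \right)} + 38998\right) \left(41257 + E\right) = \left(\frac{185 - 178}{4 \cdot 214} + 38998\right) \left(41257 + \left(5238 + 5 \sqrt{2}\right)\right) = \left(\frac{1}{4} \cdot \frac{1}{214} \cdot 7 + 38998\right) \left(46495 + 5 \sqrt{2}\right) = \left(\frac{7}{856} + 38998\right) \left(46495 + 5 \sqrt{2}\right) = \frac{33382295 \left(46495 + 5 \sqrt{2}\right)}{856} = \frac{1552109806025}{856} + \frac{166911475 \sqrt{2}}{856}$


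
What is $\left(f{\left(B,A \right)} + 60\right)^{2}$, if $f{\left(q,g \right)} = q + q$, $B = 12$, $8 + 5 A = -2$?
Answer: $7056$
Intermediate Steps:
$A = -2$ ($A = - \frac{8}{5} + \frac{1}{5} \left(-2\right) = - \frac{8}{5} - \frac{2}{5} = -2$)
$f{\left(q,g \right)} = 2 q$
$\left(f{\left(B,A \right)} + 60\right)^{2} = \left(2 \cdot 12 + 60\right)^{2} = \left(24 + 60\right)^{2} = 84^{2} = 7056$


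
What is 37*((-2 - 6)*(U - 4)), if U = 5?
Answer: -296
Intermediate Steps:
37*((-2 - 6)*(U - 4)) = 37*((-2 - 6)*(5 - 4)) = 37*(-8*1) = 37*(-8) = -296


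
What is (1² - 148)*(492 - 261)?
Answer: -33957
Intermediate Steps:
(1² - 148)*(492 - 261) = (1 - 148)*231 = -147*231 = -33957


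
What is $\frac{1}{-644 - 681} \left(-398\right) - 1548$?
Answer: $- \frac{2050702}{1325} \approx -1547.7$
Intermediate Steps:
$\frac{1}{-644 - 681} \left(-398\right) - 1548 = \frac{1}{-1325} \left(-398\right) - 1548 = \left(- \frac{1}{1325}\right) \left(-398\right) - 1548 = \frac{398}{1325} - 1548 = - \frac{2050702}{1325}$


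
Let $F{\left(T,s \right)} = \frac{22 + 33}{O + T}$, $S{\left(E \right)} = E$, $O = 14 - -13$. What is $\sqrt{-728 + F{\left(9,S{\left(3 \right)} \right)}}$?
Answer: $\frac{i \sqrt{26153}}{6} \approx 26.953 i$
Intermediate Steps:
$O = 27$ ($O = 14 + 13 = 27$)
$F{\left(T,s \right)} = \frac{55}{27 + T}$ ($F{\left(T,s \right)} = \frac{22 + 33}{27 + T} = \frac{55}{27 + T}$)
$\sqrt{-728 + F{\left(9,S{\left(3 \right)} \right)}} = \sqrt{-728 + \frac{55}{27 + 9}} = \sqrt{-728 + \frac{55}{36}} = \sqrt{- \frac{26153}{36}} = \frac{i \sqrt{26153}}{6}$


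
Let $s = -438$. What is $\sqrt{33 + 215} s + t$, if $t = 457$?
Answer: $457 - 876 \sqrt{62} \approx -6440.6$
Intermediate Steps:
$\sqrt{33 + 215} s + t = \sqrt{33 + 215} \left(-438\right) + 457 = \sqrt{248} \left(-438\right) + 457 = 2 \sqrt{62} \left(-438\right) + 457 = - 876 \sqrt{62} + 457 = 457 - 876 \sqrt{62}$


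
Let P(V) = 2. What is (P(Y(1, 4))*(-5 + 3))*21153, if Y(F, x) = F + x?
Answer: -84612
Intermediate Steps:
(P(Y(1, 4))*(-5 + 3))*21153 = (2*(-5 + 3))*21153 = (2*(-2))*21153 = -4*21153 = -84612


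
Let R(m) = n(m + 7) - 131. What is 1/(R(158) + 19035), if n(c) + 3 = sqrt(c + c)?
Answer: 18901/357247471 - sqrt(330)/357247471 ≈ 5.2856e-5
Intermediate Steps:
n(c) = -3 + sqrt(2)*sqrt(c) (n(c) = -3 + sqrt(c + c) = -3 + sqrt(2*c) = -3 + sqrt(2)*sqrt(c))
R(m) = -134 + sqrt(2)*sqrt(7 + m) (R(m) = (-3 + sqrt(2)*sqrt(m + 7)) - 131 = (-3 + sqrt(2)*sqrt(7 + m)) - 131 = -134 + sqrt(2)*sqrt(7 + m))
1/(R(158) + 19035) = 1/((-134 + sqrt(14 + 2*158)) + 19035) = 1/((-134 + sqrt(14 + 316)) + 19035) = 1/((-134 + sqrt(330)) + 19035) = 1/(18901 + sqrt(330))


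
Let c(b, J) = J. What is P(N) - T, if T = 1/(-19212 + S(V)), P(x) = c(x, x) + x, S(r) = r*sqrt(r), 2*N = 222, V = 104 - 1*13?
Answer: 81773136018/368347373 + 91*sqrt(91)/368347373 ≈ 222.00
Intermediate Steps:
V = 91 (V = 104 - 13 = 91)
N = 111 (N = (1/2)*222 = 111)
S(r) = r**(3/2)
P(x) = 2*x (P(x) = x + x = 2*x)
T = 1/(-19212 + 91*sqrt(91)) (T = 1/(-19212 + 91**(3/2)) = 1/(-19212 + 91*sqrt(91)) ≈ -5.4514e-5)
P(N) - T = 2*111 - (-19212/368347373 - 91*sqrt(91)/368347373) = 222 + (19212/368347373 + 91*sqrt(91)/368347373) = 81773136018/368347373 + 91*sqrt(91)/368347373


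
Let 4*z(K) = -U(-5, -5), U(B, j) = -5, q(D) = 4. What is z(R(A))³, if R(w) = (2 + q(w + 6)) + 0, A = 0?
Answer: 125/64 ≈ 1.9531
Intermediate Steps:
R(w) = 6 (R(w) = (2 + 4) + 0 = 6 + 0 = 6)
z(K) = 5/4 (z(K) = (-1*(-5))/4 = (¼)*5 = 5/4)
z(R(A))³ = (5/4)³ = 125/64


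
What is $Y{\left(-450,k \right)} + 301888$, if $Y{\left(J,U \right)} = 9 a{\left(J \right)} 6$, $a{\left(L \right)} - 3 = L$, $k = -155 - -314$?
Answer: $277750$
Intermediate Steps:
$k = 159$ ($k = -155 + 314 = 159$)
$a{\left(L \right)} = 3 + L$
$Y{\left(J,U \right)} = 162 + 54 J$ ($Y{\left(J,U \right)} = 9 \left(3 + J\right) 6 = \left(27 + 9 J\right) 6 = 162 + 54 J$)
$Y{\left(-450,k \right)} + 301888 = \left(162 + 54 \left(-450\right)\right) + 301888 = \left(162 - 24300\right) + 301888 = -24138 + 301888 = 277750$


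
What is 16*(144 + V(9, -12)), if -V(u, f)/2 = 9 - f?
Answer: 1632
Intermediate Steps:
V(u, f) = -18 + 2*f (V(u, f) = -2*(9 - f) = -18 + 2*f)
16*(144 + V(9, -12)) = 16*(144 + (-18 + 2*(-12))) = 16*(144 + (-18 - 24)) = 16*(144 - 42) = 16*102 = 1632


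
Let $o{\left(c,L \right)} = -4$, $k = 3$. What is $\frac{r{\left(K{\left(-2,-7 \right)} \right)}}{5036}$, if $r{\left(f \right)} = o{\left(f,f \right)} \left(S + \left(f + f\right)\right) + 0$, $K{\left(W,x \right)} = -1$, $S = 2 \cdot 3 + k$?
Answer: $- \frac{7}{1259} \approx -0.00556$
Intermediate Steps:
$S = 9$ ($S = 2 \cdot 3 + 3 = 6 + 3 = 9$)
$r{\left(f \right)} = -36 - 8 f$ ($r{\left(f \right)} = - 4 \left(9 + \left(f + f\right)\right) + 0 = - 4 \left(9 + 2 f\right) + 0 = \left(-36 - 8 f\right) + 0 = -36 - 8 f$)
$\frac{r{\left(K{\left(-2,-7 \right)} \right)}}{5036} = \frac{-36 - -8}{5036} = \left(-36 + 8\right) \frac{1}{5036} = \left(-28\right) \frac{1}{5036} = - \frac{7}{1259}$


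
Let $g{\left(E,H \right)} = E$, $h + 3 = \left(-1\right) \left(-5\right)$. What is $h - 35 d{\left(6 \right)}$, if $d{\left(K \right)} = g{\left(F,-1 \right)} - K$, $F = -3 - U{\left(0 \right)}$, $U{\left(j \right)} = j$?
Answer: $317$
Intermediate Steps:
$h = 2$ ($h = -3 - -5 = -3 + 5 = 2$)
$F = -3$ ($F = -3 - 0 = -3 + 0 = -3$)
$d{\left(K \right)} = -3 - K$
$h - 35 d{\left(6 \right)} = 2 - 35 \left(-3 - 6\right) = 2 - -315 = 2 + 315 = 317$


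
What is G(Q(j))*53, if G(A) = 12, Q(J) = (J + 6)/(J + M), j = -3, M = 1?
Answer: 636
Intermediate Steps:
Q(J) = (6 + J)/(1 + J) (Q(J) = (J + 6)/(J + 1) = (6 + J)/(1 + J))
G(Q(j))*53 = 12*53 = 636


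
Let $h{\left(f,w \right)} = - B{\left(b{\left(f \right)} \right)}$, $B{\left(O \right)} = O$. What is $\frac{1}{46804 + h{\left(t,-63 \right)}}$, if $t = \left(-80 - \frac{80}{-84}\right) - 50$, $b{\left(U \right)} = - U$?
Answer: $\frac{21}{980174} \approx 2.1425 \cdot 10^{-5}$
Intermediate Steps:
$t = - \frac{2710}{21}$ ($t = \left(-80 - - \frac{20}{21}\right) - 50 = \left(-80 + \frac{20}{21}\right) - 50 = - \frac{1660}{21} - 50 = - \frac{2710}{21} \approx -129.05$)
$h{\left(f,w \right)} = f$ ($h{\left(f,w \right)} = - \left(-1\right) f = f$)
$\frac{1}{46804 + h{\left(t,-63 \right)}} = \frac{1}{46804 - \frac{2710}{21}} = \frac{1}{\frac{980174}{21}} = \frac{21}{980174}$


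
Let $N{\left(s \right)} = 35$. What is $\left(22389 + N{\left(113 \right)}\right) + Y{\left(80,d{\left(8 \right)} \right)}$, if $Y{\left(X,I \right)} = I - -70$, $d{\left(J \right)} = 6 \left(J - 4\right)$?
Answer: $22518$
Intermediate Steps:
$d{\left(J \right)} = -24 + 6 J$ ($d{\left(J \right)} = 6 \left(-4 + J\right) = -24 + 6 J$)
$Y{\left(X,I \right)} = 70 + I$ ($Y{\left(X,I \right)} = I + 70 = 70 + I$)
$\left(22389 + N{\left(113 \right)}\right) + Y{\left(80,d{\left(8 \right)} \right)} = \left(22389 + 35\right) + \left(70 + \left(-24 + 6 \cdot 8\right)\right) = 22424 + \left(70 + \left(-24 + 48\right)\right) = 22424 + \left(70 + 24\right) = 22424 + 94 = 22518$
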